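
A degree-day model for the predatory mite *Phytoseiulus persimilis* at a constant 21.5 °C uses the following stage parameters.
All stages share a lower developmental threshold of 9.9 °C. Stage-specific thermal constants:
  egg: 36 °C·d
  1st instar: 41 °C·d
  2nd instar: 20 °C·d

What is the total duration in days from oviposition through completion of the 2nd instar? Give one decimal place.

Daily accumulation at 21.5 °C = 21.5 − 9.9 = 11.6 DD/day.
Total K = 36 + 41 + 20 = 97 DD.
Total duration = 97 / 11.6 = 8.362 ≈ 8.4 days.

8.4 days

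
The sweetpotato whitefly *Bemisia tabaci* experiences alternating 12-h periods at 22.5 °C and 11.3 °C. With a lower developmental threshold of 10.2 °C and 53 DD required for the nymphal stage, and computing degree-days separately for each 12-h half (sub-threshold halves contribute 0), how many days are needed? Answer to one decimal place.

Day half: max(0, 22.5 − 10.2) × 0.5 = 12.3 × 0.5 = 6.15 DD.
Night half: max(0, 11.3 − 10.2) × 0.5 = 1.1 × 0.5 = 0.55 DD.
Per 24 h: 6.70 DD/day.
Duration = 53 / 6.70 = 7.910 ≈ 7.9 days.

7.9 days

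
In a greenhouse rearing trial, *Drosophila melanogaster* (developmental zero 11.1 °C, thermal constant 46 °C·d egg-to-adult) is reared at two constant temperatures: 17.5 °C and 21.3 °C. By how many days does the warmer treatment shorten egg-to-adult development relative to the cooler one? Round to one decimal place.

2.7 days

At 17.5 °C: 46 / (17.5 − 11.1) = 46 / 6.4 = 7.188 d.
At 21.3 °C: 46 / (21.3 − 11.1) = 46 / 10.2 = 4.510 d.
Difference = |7.188 − 4.510| = 2.678 ≈ 2.7 days.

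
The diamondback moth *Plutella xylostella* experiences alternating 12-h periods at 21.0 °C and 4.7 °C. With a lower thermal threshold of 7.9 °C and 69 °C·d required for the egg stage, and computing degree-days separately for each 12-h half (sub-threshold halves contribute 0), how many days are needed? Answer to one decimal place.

Day half: max(0, 21.0 − 7.9) × 0.5 = 13.1 × 0.5 = 6.55 DD.
Night half: max(0, 4.7 − 7.9) × 0.5 = 0.0 × 0.5 = 0.00 DD.
Per 24 h: 6.55 DD/day.
Duration = 69 / 6.55 = 10.534 ≈ 10.5 days.

10.5 days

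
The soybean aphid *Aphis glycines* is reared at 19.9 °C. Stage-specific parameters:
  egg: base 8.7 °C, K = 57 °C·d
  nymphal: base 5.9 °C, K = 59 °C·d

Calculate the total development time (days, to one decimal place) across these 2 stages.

9.3 days

egg: 57 / (19.9 − 8.7) = 57 / 11.2 = 5.089 d.
nymphal: 59 / (19.9 − 5.9) = 59 / 14.0 = 4.214 d.
Sum = 9.304 ≈ 9.3 days.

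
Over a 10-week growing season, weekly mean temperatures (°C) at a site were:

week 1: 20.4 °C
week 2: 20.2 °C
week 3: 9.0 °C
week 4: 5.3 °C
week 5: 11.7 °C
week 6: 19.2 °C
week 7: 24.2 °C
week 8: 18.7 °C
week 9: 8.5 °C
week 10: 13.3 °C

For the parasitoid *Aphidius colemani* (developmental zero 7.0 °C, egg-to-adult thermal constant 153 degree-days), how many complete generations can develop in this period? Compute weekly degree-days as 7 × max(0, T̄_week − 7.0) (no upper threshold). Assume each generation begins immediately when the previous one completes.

Weekly DD (7 × max(0, T̄ − 7.0)): 93.8, 92.4, 14.0, 0.0, 32.9, 85.4, 120.4, 81.9, 10.5, 44.1.
Season total = 575.4 DD.
Complete generations = ⌊575.4 / 153⌋ = 3.

3 generations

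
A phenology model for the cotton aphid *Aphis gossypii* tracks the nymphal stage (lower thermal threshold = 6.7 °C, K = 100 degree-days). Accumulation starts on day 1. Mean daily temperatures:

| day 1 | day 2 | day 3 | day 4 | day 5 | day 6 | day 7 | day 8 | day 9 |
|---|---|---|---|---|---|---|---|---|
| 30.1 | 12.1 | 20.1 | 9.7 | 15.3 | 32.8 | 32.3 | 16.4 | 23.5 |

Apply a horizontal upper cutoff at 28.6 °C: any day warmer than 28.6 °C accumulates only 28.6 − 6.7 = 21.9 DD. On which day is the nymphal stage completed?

day 8

Daily DD above 6.7 °C (capped at 21.9): 21.9, 5.4, 13.4, 3.0, 8.6, 21.9, 21.9, 9.7, 16.8.
Cumulative: 21.9, 27.3, 40.7, 43.7, 52.3, 74.2, 96.1, 105.8, 122.6.
The total first reaches 100 DD on day 8.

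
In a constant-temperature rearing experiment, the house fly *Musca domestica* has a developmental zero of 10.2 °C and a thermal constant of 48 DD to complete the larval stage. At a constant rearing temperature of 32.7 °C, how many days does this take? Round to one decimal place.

2.1 days

Daily accumulation = 32.7 − 10.2 = 22.5 DD/day.
Duration = 48 / 22.5 = 2.133 ≈ 2.1 days.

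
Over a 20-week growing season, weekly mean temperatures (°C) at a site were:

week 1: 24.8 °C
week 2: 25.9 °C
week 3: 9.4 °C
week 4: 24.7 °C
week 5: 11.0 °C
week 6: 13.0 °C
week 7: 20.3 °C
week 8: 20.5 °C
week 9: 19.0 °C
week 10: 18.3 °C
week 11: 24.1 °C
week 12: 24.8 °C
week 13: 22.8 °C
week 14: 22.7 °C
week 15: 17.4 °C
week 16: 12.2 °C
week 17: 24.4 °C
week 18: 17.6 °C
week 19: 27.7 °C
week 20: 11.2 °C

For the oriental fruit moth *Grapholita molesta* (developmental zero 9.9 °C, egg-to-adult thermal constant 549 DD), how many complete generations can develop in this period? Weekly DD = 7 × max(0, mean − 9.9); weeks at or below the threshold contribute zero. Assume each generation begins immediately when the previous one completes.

Weekly DD (7 × max(0, T̄ − 9.9)): 104.3, 112.0, 0.0, 103.6, 7.7, 21.7, 72.8, 74.2, 63.7, 58.8, 99.4, 104.3, 90.3, 89.6, 52.5, 16.1, 101.5, 53.9, 124.6, 9.1.
Season total = 1360.1 DD.
Complete generations = ⌊1360.1 / 549⌋ = 2.

2 generations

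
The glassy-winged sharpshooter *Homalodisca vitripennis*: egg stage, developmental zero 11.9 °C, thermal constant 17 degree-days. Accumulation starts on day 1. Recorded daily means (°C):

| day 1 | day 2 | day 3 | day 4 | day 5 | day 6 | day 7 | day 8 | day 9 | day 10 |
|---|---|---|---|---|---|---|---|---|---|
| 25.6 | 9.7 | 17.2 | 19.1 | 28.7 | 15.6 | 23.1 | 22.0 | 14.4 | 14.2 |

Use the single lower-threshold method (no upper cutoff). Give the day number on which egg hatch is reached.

Daily DD above 11.9 °C: 13.7, 0.0, 5.3, 7.2, 16.8, 3.7, 11.2, 10.1, 2.5, 2.3.
Cumulative: 13.7, 13.7, 19.0, 26.2, 43.0, 46.7, 57.9, 68.0, 70.5, 72.8.
The total first reaches 17 DD on day 3.

day 3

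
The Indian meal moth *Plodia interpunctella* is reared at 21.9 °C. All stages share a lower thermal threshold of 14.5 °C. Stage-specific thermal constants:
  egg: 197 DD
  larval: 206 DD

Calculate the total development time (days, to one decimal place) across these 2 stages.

Daily accumulation at 21.9 °C = 21.9 − 14.5 = 7.4 DD/day.
Total K = 197 + 206 = 403 DD.
Total duration = 403 / 7.4 = 54.459 ≈ 54.5 days.

54.5 days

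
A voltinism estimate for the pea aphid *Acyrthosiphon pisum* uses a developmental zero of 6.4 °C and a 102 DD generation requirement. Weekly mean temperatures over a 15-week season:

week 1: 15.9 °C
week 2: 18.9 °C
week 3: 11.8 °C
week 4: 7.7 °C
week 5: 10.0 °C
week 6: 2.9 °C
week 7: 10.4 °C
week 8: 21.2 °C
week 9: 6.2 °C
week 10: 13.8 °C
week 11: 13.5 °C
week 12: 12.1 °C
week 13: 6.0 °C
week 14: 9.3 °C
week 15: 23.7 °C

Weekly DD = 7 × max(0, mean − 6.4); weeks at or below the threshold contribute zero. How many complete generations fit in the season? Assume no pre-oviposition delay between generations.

6 generations

Weekly DD (7 × max(0, T̄ − 6.4)): 66.5, 87.5, 37.8, 9.1, 25.2, 0.0, 28.0, 103.6, 0.0, 51.8, 49.7, 39.9, 0.0, 20.3, 121.1.
Season total = 640.5 DD.
Complete generations = ⌊640.5 / 102⌋ = 6.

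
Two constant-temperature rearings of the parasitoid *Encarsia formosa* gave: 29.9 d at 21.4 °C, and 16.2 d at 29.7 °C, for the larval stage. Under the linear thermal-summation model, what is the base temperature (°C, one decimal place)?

Equal thermal constants: D₁(T₁ − T_b) = D₂(T₂ − T_b).
29.9·(21.4 − T_b) = 16.2·(29.7 − T_b)
T_b = (29.9·21.4 − 16.2·29.7) / (29.9 − 16.2) = 158.72 / 13.7 = 11.585 °C ≈ 11.6 °C.

11.6 °C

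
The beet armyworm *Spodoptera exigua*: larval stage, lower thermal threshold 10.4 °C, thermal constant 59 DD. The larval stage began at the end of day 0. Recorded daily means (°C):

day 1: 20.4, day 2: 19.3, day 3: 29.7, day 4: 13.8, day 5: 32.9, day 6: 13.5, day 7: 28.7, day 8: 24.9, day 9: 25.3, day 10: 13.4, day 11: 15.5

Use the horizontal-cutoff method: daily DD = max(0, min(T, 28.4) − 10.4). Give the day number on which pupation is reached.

day 6

Daily DD above 10.4 °C (capped at 18.0): 10.0, 8.9, 18.0, 3.4, 18.0, 3.1, 18.0, 14.5, 14.9, 3.0, 5.1.
Cumulative: 10.0, 18.9, 36.9, 40.3, 58.3, 61.4, 79.4, 93.9, 108.8, 111.8, 116.9.
The total first reaches 59 DD on day 6.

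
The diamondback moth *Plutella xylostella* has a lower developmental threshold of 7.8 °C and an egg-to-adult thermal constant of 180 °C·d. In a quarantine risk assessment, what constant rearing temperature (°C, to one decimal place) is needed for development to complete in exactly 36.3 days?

Required daily accumulation = 180 / 36.3 = 4.959 DD/day.
T = T_base + 4.959 = 7.8 + 4.959 = 12.759 ≈ 12.8 °C.

12.8 °C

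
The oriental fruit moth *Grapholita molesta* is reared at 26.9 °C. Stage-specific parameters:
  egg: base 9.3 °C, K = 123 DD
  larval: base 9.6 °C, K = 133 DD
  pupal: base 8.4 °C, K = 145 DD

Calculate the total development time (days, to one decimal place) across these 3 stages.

egg: 123 / (26.9 − 9.3) = 123 / 17.6 = 6.989 d.
larval: 133 / (26.9 − 9.6) = 133 / 17.3 = 7.688 d.
pupal: 145 / (26.9 − 8.4) = 145 / 18.5 = 7.838 d.
Sum = 22.514 ≈ 22.5 days.

22.5 days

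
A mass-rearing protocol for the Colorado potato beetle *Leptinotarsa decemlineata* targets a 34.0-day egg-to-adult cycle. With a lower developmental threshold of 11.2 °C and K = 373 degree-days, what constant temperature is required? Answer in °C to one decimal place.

Required daily accumulation = 373 / 34.0 = 10.971 DD/day.
T = T_base + 10.971 = 11.2 + 10.971 = 22.171 ≈ 22.2 °C.

22.2 °C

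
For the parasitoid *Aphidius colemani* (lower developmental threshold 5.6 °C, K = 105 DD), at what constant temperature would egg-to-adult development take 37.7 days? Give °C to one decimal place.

8.4 °C

Required daily accumulation = 105 / 37.7 = 2.785 DD/day.
T = T_base + 2.785 = 5.6 + 2.785 = 8.385 ≈ 8.4 °C.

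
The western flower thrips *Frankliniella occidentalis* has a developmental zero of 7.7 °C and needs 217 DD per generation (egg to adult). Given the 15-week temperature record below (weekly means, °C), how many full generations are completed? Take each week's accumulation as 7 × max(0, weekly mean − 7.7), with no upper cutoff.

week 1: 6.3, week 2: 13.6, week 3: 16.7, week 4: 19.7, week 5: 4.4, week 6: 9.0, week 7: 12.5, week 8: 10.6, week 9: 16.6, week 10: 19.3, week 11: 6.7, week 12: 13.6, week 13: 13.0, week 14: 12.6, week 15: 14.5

Weekly DD (7 × max(0, T̄ − 7.7)): 0.0, 41.3, 63.0, 84.0, 0.0, 9.1, 33.6, 20.3, 62.3, 81.2, 0.0, 41.3, 37.1, 34.3, 47.6.
Season total = 555.1 DD.
Complete generations = ⌊555.1 / 217⌋ = 2.

2 generations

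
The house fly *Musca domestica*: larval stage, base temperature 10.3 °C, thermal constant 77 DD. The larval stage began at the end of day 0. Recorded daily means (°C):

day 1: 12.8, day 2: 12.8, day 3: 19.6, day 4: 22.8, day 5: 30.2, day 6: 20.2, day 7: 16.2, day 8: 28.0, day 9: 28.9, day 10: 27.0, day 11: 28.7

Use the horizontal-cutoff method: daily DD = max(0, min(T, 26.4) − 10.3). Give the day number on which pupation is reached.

day 9

Daily DD above 10.3 °C (capped at 16.1): 2.5, 2.5, 9.3, 12.5, 16.1, 9.9, 5.9, 16.1, 16.1, 16.1, 16.1.
Cumulative: 2.5, 5.0, 14.3, 26.8, 42.9, 52.8, 58.7, 74.8, 90.9, 107.0, 123.1.
The total first reaches 77 DD on day 9.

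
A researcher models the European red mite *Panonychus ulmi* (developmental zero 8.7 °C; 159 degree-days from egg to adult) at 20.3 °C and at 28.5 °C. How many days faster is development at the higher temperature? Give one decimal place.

At 20.3 °C: 159 / (20.3 − 8.7) = 159 / 11.6 = 13.707 d.
At 28.5 °C: 159 / (28.5 − 8.7) = 159 / 19.8 = 8.030 d.
Difference = |13.707 − 8.030| = 5.677 ≈ 5.7 days.

5.7 days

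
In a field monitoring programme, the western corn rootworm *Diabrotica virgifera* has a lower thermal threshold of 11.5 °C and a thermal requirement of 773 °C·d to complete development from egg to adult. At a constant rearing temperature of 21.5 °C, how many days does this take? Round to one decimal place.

Daily accumulation = 21.5 − 11.5 = 10.0 DD/day.
Duration = 773 / 10.0 = 77.300 ≈ 77.3 days.

77.3 days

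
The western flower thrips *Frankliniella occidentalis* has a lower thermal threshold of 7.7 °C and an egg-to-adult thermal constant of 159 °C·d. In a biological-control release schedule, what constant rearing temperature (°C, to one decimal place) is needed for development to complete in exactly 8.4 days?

26.6 °C

Required daily accumulation = 159 / 8.4 = 18.929 DD/day.
T = T_base + 18.929 = 7.7 + 18.929 = 26.629 ≈ 26.6 °C.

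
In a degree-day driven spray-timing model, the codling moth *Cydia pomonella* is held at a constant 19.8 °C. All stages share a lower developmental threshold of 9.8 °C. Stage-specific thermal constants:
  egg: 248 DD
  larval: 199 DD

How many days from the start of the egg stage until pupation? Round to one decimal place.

44.7 days

Daily accumulation at 19.8 °C = 19.8 − 9.8 = 10.0 DD/day.
Total K = 248 + 199 = 447 DD.
Total duration = 447 / 10.0 = 44.700 ≈ 44.7 days.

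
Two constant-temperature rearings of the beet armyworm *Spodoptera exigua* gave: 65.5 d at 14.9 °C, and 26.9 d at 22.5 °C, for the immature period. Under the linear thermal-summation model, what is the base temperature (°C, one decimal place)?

9.6 °C

Under the model K = D·(T − T_b), so D₁·(T₁ − T_b) = D₂·(T₂ − T_b).
65.5·(14.9 − T_b) = 26.9·(22.5 − T_b)
T_b = (65.5·14.9 − 26.9·22.5) / (65.5 − 26.9) = 370.70 / 38.6 = 9.604 °C ≈ 9.6 °C.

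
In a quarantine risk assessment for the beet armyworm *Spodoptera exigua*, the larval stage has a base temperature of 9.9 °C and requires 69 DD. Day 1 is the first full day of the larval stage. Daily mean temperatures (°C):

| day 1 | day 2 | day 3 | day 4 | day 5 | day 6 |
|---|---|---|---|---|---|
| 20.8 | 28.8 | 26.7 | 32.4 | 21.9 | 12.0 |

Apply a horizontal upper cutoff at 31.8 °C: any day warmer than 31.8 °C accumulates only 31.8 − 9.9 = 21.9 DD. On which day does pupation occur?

day 5

Daily DD above 9.9 °C (capped at 21.9): 10.9, 18.9, 16.8, 21.9, 12.0, 2.1.
Cumulative: 10.9, 29.8, 46.6, 68.5, 80.5, 82.6.
The total first reaches 69 DD on day 5.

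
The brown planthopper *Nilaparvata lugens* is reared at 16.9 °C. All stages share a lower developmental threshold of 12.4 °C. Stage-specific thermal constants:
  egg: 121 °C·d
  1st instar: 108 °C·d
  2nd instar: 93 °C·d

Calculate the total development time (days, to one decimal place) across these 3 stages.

71.6 days

Daily accumulation at 16.9 °C = 16.9 − 12.4 = 4.5 DD/day.
Total K = 121 + 108 + 93 = 322 DD.
Total duration = 322 / 4.5 = 71.556 ≈ 71.6 days.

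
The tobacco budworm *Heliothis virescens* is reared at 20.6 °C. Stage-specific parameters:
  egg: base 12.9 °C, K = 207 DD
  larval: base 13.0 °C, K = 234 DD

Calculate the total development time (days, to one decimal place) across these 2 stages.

egg: 207 / (20.6 − 12.9) = 207 / 7.7 = 26.883 d.
larval: 234 / (20.6 − 13.0) = 234 / 7.6 = 30.789 d.
Sum = 57.673 ≈ 57.7 days.

57.7 days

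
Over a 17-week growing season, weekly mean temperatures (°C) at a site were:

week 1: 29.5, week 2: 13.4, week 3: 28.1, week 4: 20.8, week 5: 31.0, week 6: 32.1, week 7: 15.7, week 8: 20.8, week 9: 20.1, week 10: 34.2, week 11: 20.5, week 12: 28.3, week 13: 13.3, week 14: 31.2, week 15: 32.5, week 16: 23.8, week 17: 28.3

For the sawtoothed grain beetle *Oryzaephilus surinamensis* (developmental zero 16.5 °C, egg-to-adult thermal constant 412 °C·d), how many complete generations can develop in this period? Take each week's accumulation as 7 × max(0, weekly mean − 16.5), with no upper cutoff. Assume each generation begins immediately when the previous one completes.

Weekly DD (7 × max(0, T̄ − 16.5)): 91.0, 0.0, 81.2, 30.1, 101.5, 109.2, 0.0, 30.1, 25.2, 123.9, 28.0, 82.6, 0.0, 102.9, 112.0, 51.1, 82.6.
Season total = 1051.4 DD.
Complete generations = ⌊1051.4 / 412⌋ = 2.

2 generations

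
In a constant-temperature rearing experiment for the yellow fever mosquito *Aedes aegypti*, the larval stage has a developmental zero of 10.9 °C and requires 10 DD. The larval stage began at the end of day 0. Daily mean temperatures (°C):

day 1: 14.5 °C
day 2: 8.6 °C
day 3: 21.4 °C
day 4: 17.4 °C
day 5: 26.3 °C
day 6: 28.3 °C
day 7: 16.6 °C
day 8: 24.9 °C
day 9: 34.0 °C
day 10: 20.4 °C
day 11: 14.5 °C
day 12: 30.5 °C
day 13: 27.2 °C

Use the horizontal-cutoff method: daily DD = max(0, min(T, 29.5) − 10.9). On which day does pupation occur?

Daily DD above 10.9 °C (capped at 18.6): 3.6, 0.0, 10.5, 6.5, 15.4, 17.4, 5.7, 14.0, 18.6, 9.5, 3.6, 18.6, 16.3.
Cumulative: 3.6, 3.6, 14.1, 20.6, 36.0, 53.4, 59.1, 73.1, 91.7, 101.2, 104.8, 123.4, 139.7.
The total first reaches 10 DD on day 3.

day 3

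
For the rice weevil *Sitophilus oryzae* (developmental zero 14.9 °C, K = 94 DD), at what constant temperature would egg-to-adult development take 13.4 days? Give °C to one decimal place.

Required daily accumulation = 94 / 13.4 = 7.015 DD/day.
T = T_base + 7.015 = 14.9 + 7.015 = 21.915 ≈ 21.9 °C.

21.9 °C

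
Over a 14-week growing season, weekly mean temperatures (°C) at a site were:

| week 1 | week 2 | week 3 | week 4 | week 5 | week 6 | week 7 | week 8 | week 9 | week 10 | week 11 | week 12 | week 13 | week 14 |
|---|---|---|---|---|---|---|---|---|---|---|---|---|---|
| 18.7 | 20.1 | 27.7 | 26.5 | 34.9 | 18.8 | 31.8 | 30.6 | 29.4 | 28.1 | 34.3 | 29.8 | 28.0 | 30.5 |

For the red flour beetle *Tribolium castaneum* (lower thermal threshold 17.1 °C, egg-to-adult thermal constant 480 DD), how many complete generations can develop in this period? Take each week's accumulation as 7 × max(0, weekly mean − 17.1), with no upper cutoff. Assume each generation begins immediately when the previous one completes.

Weekly DD (7 × max(0, T̄ − 17.1)): 11.2, 21.0, 74.2, 65.8, 124.6, 11.9, 102.9, 94.5, 86.1, 77.0, 120.4, 88.9, 76.3, 93.8.
Season total = 1048.6 DD.
Complete generations = ⌊1048.6 / 480⌋ = 2.

2 generations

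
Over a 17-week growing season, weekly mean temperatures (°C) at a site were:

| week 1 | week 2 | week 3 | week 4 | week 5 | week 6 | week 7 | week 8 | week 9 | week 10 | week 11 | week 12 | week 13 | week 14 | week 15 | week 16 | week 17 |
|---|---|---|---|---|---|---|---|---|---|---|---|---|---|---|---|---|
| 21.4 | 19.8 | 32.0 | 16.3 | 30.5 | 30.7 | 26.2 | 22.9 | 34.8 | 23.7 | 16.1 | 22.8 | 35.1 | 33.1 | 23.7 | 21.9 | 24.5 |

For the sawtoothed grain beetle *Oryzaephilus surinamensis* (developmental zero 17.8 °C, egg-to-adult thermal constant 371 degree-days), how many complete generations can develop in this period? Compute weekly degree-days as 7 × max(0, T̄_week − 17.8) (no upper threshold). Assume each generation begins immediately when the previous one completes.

Weekly DD (7 × max(0, T̄ − 17.8)): 25.2, 14.0, 99.4, 0.0, 88.9, 90.3, 58.8, 35.7, 119.0, 41.3, 0.0, 35.0, 121.1, 107.1, 41.3, 28.7, 46.9.
Season total = 952.7 DD.
Complete generations = ⌊952.7 / 371⌋ = 2.

2 generations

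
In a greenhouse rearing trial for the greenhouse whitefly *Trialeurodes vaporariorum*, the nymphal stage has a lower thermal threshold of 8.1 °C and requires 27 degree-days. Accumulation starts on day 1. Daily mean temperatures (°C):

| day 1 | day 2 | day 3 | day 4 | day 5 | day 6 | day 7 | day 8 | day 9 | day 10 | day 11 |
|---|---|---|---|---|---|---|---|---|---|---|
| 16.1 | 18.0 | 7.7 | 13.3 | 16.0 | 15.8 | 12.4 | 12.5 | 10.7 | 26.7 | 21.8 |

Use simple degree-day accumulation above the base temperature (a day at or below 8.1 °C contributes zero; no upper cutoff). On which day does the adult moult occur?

day 5

Daily DD above 8.1 °C: 8.0, 9.9, 0.0, 5.2, 7.9, 7.7, 4.3, 4.4, 2.6, 18.6, 13.7.
Cumulative: 8.0, 17.9, 17.9, 23.1, 31.0, 38.7, 43.0, 47.4, 50.0, 68.6, 82.3.
The total first reaches 27 DD on day 5.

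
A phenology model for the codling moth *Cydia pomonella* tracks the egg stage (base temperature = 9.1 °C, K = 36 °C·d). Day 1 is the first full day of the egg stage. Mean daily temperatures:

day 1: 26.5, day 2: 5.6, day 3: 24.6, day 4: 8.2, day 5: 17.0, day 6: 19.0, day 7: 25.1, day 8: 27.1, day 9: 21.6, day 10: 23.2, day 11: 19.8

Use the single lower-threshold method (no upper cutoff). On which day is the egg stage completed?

day 5

Daily DD above 9.1 °C: 17.4, 0.0, 15.5, 0.0, 7.9, 9.9, 16.0, 18.0, 12.5, 14.1, 10.7.
Cumulative: 17.4, 17.4, 32.9, 32.9, 40.8, 50.7, 66.7, 84.7, 97.2, 111.3, 122.0.
The total first reaches 36 DD on day 5.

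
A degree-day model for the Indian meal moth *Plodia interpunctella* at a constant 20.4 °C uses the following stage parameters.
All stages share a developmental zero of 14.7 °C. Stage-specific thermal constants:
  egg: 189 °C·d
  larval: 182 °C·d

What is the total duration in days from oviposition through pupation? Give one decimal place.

Daily accumulation at 20.4 °C = 20.4 − 14.7 = 5.7 DD/day.
Total K = 189 + 182 = 371 DD.
Total duration = 371 / 5.7 = 65.088 ≈ 65.1 days.

65.1 days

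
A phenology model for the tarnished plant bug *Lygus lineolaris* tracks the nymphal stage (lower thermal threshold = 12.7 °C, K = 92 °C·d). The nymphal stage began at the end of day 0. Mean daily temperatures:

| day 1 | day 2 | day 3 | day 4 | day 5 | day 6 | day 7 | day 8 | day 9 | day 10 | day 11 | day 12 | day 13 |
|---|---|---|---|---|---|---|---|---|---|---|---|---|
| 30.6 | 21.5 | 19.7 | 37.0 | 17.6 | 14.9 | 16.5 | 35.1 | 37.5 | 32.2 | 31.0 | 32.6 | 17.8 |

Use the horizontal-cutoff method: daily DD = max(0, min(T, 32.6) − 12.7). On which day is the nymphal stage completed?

day 9

Daily DD above 12.7 °C (capped at 19.9): 17.9, 8.8, 7.0, 19.9, 4.9, 2.2, 3.8, 19.9, 19.9, 19.5, 18.3, 19.9, 5.1.
Cumulative: 17.9, 26.7, 33.7, 53.6, 58.5, 60.7, 64.5, 84.4, 104.3, 123.8, 142.1, 162.0, 167.1.
The total first reaches 92 DD on day 9.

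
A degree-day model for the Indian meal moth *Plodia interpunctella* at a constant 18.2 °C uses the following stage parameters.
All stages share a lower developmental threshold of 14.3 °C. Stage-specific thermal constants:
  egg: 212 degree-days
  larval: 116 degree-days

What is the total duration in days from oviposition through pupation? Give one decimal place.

Daily accumulation at 18.2 °C = 18.2 − 14.3 = 3.9 DD/day.
Total K = 212 + 116 = 328 DD.
Total duration = 328 / 3.9 = 84.103 ≈ 84.1 days.

84.1 days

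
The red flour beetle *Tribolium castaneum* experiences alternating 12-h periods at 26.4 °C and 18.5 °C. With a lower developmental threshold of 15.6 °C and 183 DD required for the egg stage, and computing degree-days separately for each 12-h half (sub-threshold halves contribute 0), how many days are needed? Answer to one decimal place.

26.7 days

Day half: max(0, 26.4 − 15.6) × 0.5 = 10.8 × 0.5 = 5.40 DD.
Night half: max(0, 18.5 − 15.6) × 0.5 = 2.9 × 0.5 = 1.45 DD.
Per 24 h: 6.85 DD/day.
Duration = 183 / 6.85 = 26.715 ≈ 26.7 days.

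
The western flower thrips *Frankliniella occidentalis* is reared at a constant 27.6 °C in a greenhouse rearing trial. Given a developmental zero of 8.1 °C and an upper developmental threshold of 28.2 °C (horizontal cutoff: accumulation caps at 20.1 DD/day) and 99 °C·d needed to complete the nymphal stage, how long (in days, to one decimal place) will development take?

Daily accumulation = 27.6 − 8.1 = 19.5 DD/day.
Duration = 99 / 19.5 = 5.077 ≈ 5.1 days.

5.1 days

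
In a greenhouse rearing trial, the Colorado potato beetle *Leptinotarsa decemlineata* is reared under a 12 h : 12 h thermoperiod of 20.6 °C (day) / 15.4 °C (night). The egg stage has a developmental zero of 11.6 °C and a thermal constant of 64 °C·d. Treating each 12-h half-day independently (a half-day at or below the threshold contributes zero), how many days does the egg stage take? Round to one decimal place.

10.0 days

Day half: max(0, 20.6 − 11.6) × 0.5 = 9.0 × 0.5 = 4.50 DD.
Night half: max(0, 15.4 − 11.6) × 0.5 = 3.8 × 0.5 = 1.90 DD.
Per 24 h: 6.40 DD/day.
Duration = 64 / 6.40 = 10.000 ≈ 10.0 days.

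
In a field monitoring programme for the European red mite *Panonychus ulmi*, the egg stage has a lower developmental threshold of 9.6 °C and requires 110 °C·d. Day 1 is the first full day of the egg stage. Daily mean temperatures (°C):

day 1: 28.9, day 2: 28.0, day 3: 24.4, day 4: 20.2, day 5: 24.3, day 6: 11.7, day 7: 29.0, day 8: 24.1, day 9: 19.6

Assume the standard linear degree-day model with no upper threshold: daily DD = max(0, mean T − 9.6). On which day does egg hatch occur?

day 8

Daily DD above 9.6 °C: 19.3, 18.4, 14.8, 10.6, 14.7, 2.1, 19.4, 14.5, 10.0.
Cumulative: 19.3, 37.7, 52.5, 63.1, 77.8, 79.9, 99.3, 113.8, 123.8.
The total first reaches 110 DD on day 8.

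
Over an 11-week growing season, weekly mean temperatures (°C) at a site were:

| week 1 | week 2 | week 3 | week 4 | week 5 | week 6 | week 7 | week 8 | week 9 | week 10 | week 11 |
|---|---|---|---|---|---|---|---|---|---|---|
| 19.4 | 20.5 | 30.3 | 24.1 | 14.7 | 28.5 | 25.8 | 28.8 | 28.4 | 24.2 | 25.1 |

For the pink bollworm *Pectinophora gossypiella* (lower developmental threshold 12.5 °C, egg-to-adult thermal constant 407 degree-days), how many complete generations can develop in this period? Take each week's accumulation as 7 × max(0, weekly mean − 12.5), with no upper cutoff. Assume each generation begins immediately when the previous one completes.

2 generations

Weekly DD (7 × max(0, T̄ − 12.5)): 48.3, 56.0, 124.6, 81.2, 15.4, 112.0, 93.1, 114.1, 111.3, 81.9, 88.2.
Season total = 926.1 DD.
Complete generations = ⌊926.1 / 407⌋ = 2.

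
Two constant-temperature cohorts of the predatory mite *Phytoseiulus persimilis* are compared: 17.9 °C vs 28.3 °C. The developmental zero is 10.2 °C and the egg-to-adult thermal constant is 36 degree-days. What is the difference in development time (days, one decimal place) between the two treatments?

At 17.9 °C: 36 / (17.9 − 10.2) = 36 / 7.7 = 4.675 d.
At 28.3 °C: 36 / (28.3 − 10.2) = 36 / 18.1 = 1.989 d.
Difference = |4.675 − 1.989| = 2.686 ≈ 2.7 days.

2.7 days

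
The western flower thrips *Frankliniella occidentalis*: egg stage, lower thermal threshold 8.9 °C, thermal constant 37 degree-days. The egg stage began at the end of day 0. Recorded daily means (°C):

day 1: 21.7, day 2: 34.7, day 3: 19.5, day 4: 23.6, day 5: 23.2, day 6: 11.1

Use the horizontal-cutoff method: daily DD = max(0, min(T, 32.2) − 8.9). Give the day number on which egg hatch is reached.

Daily DD above 8.9 °C (capped at 23.3): 12.8, 23.3, 10.6, 14.7, 14.3, 2.2.
Cumulative: 12.8, 36.1, 46.7, 61.4, 75.7, 77.9.
The total first reaches 37 DD on day 3.

day 3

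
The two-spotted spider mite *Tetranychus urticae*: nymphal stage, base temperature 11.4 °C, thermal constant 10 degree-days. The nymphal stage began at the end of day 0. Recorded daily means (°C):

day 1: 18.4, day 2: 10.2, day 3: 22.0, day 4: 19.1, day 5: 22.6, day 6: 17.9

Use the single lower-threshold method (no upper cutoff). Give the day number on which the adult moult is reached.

day 3

Daily DD above 11.4 °C: 7.0, 0.0, 10.6, 7.7, 11.2, 6.5.
Cumulative: 7.0, 7.0, 17.6, 25.3, 36.5, 43.0.
The total first reaches 10 DD on day 3.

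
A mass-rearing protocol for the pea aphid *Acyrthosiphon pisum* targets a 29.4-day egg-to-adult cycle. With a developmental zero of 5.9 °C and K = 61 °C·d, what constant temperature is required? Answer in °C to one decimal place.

Required daily accumulation = 61 / 29.4 = 2.075 DD/day.
T = T_base + 2.075 = 5.9 + 2.075 = 7.975 ≈ 8.0 °C.

8.0 °C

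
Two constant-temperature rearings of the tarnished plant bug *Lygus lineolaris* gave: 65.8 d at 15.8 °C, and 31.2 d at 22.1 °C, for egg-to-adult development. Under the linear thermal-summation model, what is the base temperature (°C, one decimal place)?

10.1 °C

Equal thermal constants: D₁(T₁ − T_b) = D₂(T₂ − T_b).
65.8·(15.8 − T_b) = 31.2·(22.1 − T_b)
T_b = (65.8·15.8 − 31.2·22.1) / (65.8 − 31.2) = 350.12 / 34.6 = 10.119 °C ≈ 10.1 °C.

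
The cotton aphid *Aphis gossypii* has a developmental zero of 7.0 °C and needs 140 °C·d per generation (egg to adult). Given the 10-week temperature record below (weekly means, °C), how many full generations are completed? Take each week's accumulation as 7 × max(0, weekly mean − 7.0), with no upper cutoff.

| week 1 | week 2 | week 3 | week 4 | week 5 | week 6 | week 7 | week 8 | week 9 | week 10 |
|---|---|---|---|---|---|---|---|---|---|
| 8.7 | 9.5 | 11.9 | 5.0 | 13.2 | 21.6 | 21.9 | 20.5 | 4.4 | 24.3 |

Weekly DD (7 × max(0, T̄ − 7.0)): 11.9, 17.5, 34.3, 0.0, 43.4, 102.2, 104.3, 94.5, 0.0, 121.1.
Season total = 529.2 DD.
Complete generations = ⌊529.2 / 140⌋ = 3.

3 generations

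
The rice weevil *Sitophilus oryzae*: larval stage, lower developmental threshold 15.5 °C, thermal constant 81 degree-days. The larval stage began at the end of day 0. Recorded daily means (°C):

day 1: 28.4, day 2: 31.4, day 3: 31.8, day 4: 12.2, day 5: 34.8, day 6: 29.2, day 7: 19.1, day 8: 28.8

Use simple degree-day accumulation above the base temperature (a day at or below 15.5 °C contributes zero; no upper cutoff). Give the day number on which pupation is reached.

day 7

Daily DD above 15.5 °C: 12.9, 15.9, 16.3, 0.0, 19.3, 13.7, 3.6, 13.3.
Cumulative: 12.9, 28.8, 45.1, 45.1, 64.4, 78.1, 81.7, 95.0.
The total first reaches 81 DD on day 7.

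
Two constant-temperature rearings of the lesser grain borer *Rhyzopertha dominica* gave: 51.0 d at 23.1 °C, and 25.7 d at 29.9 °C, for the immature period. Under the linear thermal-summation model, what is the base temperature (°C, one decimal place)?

16.2 °C

Equal thermal constants: D₁(T₁ − T_b) = D₂(T₂ − T_b).
51.0·(23.1 − T_b) = 25.7·(29.9 − T_b)
T_b = (51.0·23.1 − 25.7·29.9) / (51.0 − 25.7) = 409.67 / 25.3 = 16.192 °C ≈ 16.2 °C.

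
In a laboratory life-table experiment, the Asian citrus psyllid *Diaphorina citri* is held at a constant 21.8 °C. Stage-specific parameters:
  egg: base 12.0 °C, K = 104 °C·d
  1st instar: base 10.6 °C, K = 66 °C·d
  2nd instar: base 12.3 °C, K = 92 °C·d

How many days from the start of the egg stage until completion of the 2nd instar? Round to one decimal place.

egg: 104 / (21.8 − 12.0) = 104 / 9.8 = 10.612 d.
1st instar: 66 / (21.8 − 10.6) = 66 / 11.2 = 5.893 d.
2nd instar: 92 / (21.8 − 12.3) = 92 / 9.5 = 9.684 d.
Sum = 26.189 ≈ 26.2 days.

26.2 days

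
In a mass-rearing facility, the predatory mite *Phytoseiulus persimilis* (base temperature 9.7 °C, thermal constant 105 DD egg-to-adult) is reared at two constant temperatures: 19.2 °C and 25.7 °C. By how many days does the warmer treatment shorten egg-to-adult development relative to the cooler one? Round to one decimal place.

At 19.2 °C: 105 / (19.2 − 9.7) = 105 / 9.5 = 11.053 d.
At 25.7 °C: 105 / (25.7 − 9.7) = 105 / 16.0 = 6.562 d.
Difference = |11.053 − 6.562| = 4.490 ≈ 4.5 days.

4.5 days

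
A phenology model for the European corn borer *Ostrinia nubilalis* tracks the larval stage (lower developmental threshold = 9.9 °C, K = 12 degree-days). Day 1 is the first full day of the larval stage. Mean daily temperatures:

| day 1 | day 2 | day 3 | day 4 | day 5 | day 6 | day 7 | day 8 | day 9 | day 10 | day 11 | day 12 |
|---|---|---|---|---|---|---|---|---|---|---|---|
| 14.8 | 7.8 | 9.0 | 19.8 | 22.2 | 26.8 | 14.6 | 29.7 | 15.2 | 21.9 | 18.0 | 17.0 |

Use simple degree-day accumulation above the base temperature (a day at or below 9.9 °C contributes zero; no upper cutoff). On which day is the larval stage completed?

Daily DD above 9.9 °C: 4.9, 0.0, 0.0, 9.9, 12.3, 16.9, 4.7, 19.8, 5.3, 12.0, 8.1, 7.1.
Cumulative: 4.9, 4.9, 4.9, 14.8, 27.1, 44.0, 48.7, 68.5, 73.8, 85.8, 93.9, 101.0.
The total first reaches 12 DD on day 4.

day 4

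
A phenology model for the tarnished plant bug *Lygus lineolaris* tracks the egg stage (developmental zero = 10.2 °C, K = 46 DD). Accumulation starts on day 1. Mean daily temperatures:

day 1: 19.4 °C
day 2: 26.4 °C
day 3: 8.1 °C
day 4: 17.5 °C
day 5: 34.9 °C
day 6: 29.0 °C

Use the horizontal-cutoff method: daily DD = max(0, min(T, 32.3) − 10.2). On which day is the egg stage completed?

day 5

Daily DD above 10.2 °C (capped at 22.1): 9.2, 16.2, 0.0, 7.3, 22.1, 18.8.
Cumulative: 9.2, 25.4, 25.4, 32.7, 54.8, 73.6.
The total first reaches 46 DD on day 5.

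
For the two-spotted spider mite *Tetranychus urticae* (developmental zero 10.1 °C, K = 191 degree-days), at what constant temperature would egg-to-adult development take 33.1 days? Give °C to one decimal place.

15.9 °C

Required daily accumulation = 191 / 33.1 = 5.770 DD/day.
T = T_base + 5.770 = 10.1 + 5.770 = 15.870 ≈ 15.9 °C.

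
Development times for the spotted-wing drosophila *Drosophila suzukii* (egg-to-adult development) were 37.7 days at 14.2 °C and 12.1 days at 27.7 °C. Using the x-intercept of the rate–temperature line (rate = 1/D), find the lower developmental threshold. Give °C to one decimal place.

Equal thermal constants: D₁(T₁ − T_b) = D₂(T₂ − T_b).
37.7·(14.2 − T_b) = 12.1·(27.7 − T_b)
T_b = (37.7·14.2 − 12.1·27.7) / (37.7 − 12.1) = 200.17 / 25.6 = 7.819 °C ≈ 7.8 °C.

7.8 °C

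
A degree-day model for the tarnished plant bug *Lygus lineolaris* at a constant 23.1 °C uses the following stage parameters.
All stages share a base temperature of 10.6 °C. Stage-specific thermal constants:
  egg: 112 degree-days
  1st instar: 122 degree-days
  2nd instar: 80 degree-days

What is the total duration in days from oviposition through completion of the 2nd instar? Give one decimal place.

25.1 days

Daily accumulation at 23.1 °C = 23.1 − 10.6 = 12.5 DD/day.
Total K = 112 + 122 + 80 = 314 DD.
Total duration = 314 / 12.5 = 25.120 ≈ 25.1 days.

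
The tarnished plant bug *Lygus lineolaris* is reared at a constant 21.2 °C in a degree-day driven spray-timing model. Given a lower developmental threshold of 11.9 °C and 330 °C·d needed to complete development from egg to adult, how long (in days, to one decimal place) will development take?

35.5 days

Daily accumulation = 21.2 − 11.9 = 9.3 DD/day.
Duration = 330 / 9.3 = 35.484 ≈ 35.5 days.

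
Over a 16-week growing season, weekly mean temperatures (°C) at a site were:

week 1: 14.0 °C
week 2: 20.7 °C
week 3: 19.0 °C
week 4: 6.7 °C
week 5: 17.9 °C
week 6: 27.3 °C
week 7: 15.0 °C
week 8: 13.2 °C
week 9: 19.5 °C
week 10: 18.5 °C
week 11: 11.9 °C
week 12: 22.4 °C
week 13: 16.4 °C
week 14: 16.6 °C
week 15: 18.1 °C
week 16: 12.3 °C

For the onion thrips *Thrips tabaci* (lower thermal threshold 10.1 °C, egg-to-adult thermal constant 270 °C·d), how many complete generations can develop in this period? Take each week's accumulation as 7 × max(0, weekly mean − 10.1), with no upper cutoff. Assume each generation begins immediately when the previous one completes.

2 generations

Weekly DD (7 × max(0, T̄ − 10.1)): 27.3, 74.2, 62.3, 0.0, 54.6, 120.4, 34.3, 21.7, 65.8, 58.8, 12.6, 86.1, 44.1, 45.5, 56.0, 15.4.
Season total = 779.1 DD.
Complete generations = ⌊779.1 / 270⌋ = 2.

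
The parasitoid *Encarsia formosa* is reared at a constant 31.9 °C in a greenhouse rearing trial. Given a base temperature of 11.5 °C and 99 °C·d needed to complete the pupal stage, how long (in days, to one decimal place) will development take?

Daily accumulation = 31.9 − 11.5 = 20.4 DD/day.
Duration = 99 / 20.4 = 4.853 ≈ 4.9 days.

4.9 days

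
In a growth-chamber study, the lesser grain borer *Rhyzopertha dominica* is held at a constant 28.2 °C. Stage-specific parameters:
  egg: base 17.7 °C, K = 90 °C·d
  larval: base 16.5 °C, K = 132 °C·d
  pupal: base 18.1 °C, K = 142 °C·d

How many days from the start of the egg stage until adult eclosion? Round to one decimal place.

33.9 days

egg: 90 / (28.2 − 17.7) = 90 / 10.5 = 8.571 d.
larval: 132 / (28.2 − 16.5) = 132 / 11.7 = 11.282 d.
pupal: 142 / (28.2 − 18.1) = 142 / 10.1 = 14.059 d.
Sum = 33.913 ≈ 33.9 days.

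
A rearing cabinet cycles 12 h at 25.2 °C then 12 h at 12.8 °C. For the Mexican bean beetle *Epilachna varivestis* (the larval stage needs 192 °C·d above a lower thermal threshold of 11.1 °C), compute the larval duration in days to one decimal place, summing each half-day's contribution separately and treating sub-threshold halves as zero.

Day half: max(0, 25.2 − 11.1) × 0.5 = 14.1 × 0.5 = 7.05 DD.
Night half: max(0, 12.8 − 11.1) × 0.5 = 1.7 × 0.5 = 0.85 DD.
Per 24 h: 7.90 DD/day.
Duration = 192 / 7.90 = 24.304 ≈ 24.3 days.

24.3 days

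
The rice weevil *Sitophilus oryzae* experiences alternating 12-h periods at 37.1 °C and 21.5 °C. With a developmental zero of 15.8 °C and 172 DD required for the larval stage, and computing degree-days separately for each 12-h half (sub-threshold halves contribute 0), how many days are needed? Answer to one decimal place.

12.7 days

Day half: max(0, 37.1 − 15.8) × 0.5 = 21.3 × 0.5 = 10.65 DD.
Night half: max(0, 21.5 − 15.8) × 0.5 = 5.7 × 0.5 = 2.85 DD.
Per 24 h: 13.50 DD/day.
Duration = 172 / 13.50 = 12.741 ≈ 12.7 days.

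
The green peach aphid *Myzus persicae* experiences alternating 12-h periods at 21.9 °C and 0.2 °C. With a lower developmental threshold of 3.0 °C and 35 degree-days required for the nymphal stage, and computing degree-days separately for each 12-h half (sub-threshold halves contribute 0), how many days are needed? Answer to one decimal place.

Day half: max(0, 21.9 − 3.0) × 0.5 = 18.9 × 0.5 = 9.45 DD.
Night half: max(0, 0.2 − 3.0) × 0.5 = 0.0 × 0.5 = 0.00 DD.
Per 24 h: 9.45 DD/day.
Duration = 35 / 9.45 = 3.704 ≈ 3.7 days.

3.7 days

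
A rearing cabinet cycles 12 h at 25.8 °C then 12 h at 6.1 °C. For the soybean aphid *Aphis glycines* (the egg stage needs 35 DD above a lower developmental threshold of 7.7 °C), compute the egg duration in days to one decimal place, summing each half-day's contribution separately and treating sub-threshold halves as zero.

3.9 days

Day half: max(0, 25.8 − 7.7) × 0.5 = 18.1 × 0.5 = 9.05 DD.
Night half: max(0, 6.1 − 7.7) × 0.5 = 0.0 × 0.5 = 0.00 DD.
Per 24 h: 9.05 DD/day.
Duration = 35 / 9.05 = 3.867 ≈ 3.9 days.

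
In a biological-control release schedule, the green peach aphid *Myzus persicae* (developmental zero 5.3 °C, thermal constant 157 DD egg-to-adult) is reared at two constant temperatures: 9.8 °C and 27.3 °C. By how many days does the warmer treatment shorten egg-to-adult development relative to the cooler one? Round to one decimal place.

At 9.8 °C: 157 / (9.8 − 5.3) = 157 / 4.5 = 34.889 d.
At 27.3 °C: 157 / (27.3 − 5.3) = 157 / 22.0 = 7.136 d.
Difference = |34.889 − 7.136| = 27.753 ≈ 27.8 days.

27.8 days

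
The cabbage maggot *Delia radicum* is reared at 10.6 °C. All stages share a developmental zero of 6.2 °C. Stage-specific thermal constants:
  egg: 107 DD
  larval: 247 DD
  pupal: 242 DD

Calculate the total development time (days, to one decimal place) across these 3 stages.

135.5 days

Daily accumulation at 10.6 °C = 10.6 − 6.2 = 4.4 DD/day.
Total K = 107 + 247 + 242 = 596 DD.
Total duration = 596 / 4.4 = 135.455 ≈ 135.5 days.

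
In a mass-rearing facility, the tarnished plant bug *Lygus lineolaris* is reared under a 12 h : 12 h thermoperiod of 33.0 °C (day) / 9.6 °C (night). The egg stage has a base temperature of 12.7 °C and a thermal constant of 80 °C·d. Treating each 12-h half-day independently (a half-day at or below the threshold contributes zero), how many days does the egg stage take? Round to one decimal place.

Day half: max(0, 33.0 − 12.7) × 0.5 = 20.3 × 0.5 = 10.15 DD.
Night half: max(0, 9.6 − 12.7) × 0.5 = 0.0 × 0.5 = 0.00 DD.
Per 24 h: 10.15 DD/day.
Duration = 80 / 10.15 = 7.882 ≈ 7.9 days.

7.9 days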